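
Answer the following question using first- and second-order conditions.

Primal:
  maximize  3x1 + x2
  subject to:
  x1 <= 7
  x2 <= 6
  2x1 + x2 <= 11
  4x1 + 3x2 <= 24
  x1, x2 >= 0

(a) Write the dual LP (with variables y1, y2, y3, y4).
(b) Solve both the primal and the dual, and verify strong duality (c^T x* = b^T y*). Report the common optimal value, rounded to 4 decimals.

The standard primal-dual pair for 'max c^T x s.t. A x <= b, x >= 0' is:
  Dual:  min b^T y  s.t.  A^T y >= c,  y >= 0.

So the dual LP is:
  minimize  7y1 + 6y2 + 11y3 + 24y4
  subject to:
    y1 + 2y3 + 4y4 >= 3
    y2 + y3 + 3y4 >= 1
    y1, y2, y3, y4 >= 0

Solving the primal: x* = (5.5, 0).
  primal value c^T x* = 16.5.
Solving the dual: y* = (0, 0, 1.5, 0).
  dual value b^T y* = 16.5.
Strong duality: c^T x* = b^T y*. Confirmed.

16.5


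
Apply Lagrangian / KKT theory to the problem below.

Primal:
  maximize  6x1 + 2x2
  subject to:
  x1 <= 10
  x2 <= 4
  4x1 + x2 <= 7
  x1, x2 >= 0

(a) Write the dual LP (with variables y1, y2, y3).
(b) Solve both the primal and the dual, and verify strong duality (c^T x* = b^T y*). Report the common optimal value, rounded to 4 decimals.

The standard primal-dual pair for 'max c^T x s.t. A x <= b, x >= 0' is:
  Dual:  min b^T y  s.t.  A^T y >= c,  y >= 0.

So the dual LP is:
  minimize  10y1 + 4y2 + 7y3
  subject to:
    y1 + 4y3 >= 6
    y2 + y3 >= 2
    y1, y2, y3 >= 0

Solving the primal: x* = (0.75, 4).
  primal value c^T x* = 12.5.
Solving the dual: y* = (0, 0.5, 1.5).
  dual value b^T y* = 12.5.
Strong duality: c^T x* = b^T y*. Confirmed.

12.5


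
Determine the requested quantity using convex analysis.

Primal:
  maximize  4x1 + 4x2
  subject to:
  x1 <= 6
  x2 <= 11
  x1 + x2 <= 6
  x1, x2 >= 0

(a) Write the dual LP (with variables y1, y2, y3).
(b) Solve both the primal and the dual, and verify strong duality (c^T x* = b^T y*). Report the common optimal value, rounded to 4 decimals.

The standard primal-dual pair for 'max c^T x s.t. A x <= b, x >= 0' is:
  Dual:  min b^T y  s.t.  A^T y >= c,  y >= 0.

So the dual LP is:
  minimize  6y1 + 11y2 + 6y3
  subject to:
    y1 + y3 >= 4
    y2 + y3 >= 4
    y1, y2, y3 >= 0

Solving the primal: x* = (0, 6).
  primal value c^T x* = 24.
Solving the dual: y* = (0, 0, 4).
  dual value b^T y* = 24.
Strong duality: c^T x* = b^T y*. Confirmed.

24


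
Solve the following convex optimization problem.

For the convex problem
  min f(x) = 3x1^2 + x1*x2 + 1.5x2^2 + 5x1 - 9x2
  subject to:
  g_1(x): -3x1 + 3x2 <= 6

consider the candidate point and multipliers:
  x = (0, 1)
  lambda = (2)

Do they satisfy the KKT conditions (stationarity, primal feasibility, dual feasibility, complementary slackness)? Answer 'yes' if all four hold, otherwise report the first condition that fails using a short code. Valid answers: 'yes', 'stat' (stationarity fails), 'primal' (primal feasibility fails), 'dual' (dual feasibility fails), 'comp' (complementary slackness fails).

Gradient of f: grad f(x) = Q x + c = (6, -6)
Constraint values g_i(x) = a_i^T x - b_i:
  g_1((0, 1)) = -3
Stationarity residual: grad f(x) + sum_i lambda_i a_i = (0, 0)
  -> stationarity OK
Primal feasibility (all g_i <= 0): OK
Dual feasibility (all lambda_i >= 0): OK
Complementary slackness (lambda_i * g_i(x) = 0 for all i): FAILS

Verdict: the first failing condition is complementary_slackness -> comp.

comp


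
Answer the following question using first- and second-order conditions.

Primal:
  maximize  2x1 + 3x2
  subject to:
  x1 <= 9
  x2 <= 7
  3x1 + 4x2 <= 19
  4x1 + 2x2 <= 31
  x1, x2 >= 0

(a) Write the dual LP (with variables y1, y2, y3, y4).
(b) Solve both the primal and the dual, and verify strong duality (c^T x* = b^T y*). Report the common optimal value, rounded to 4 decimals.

The standard primal-dual pair for 'max c^T x s.t. A x <= b, x >= 0' is:
  Dual:  min b^T y  s.t.  A^T y >= c,  y >= 0.

So the dual LP is:
  minimize  9y1 + 7y2 + 19y3 + 31y4
  subject to:
    y1 + 3y3 + 4y4 >= 2
    y2 + 4y3 + 2y4 >= 3
    y1, y2, y3, y4 >= 0

Solving the primal: x* = (0, 4.75).
  primal value c^T x* = 14.25.
Solving the dual: y* = (0, 0, 0.75, 0).
  dual value b^T y* = 14.25.
Strong duality: c^T x* = b^T y*. Confirmed.

14.25


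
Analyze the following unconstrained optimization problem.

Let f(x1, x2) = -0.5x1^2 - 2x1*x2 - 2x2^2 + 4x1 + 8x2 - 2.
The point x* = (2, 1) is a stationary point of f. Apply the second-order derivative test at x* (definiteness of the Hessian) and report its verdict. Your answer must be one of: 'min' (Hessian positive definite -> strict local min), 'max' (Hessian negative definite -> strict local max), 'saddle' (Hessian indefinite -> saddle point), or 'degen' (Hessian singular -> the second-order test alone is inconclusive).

Compute the Hessian H = grad^2 f:
  H = [[-1, -2], [-2, -4]]
Verify stationarity: grad f(x*) = H x* + g = (0, 0).
Eigenvalues of H: -5, 0.
H has a zero eigenvalue (singular; negative semidefinite but not definite), so H is neither positive definite, negative definite, nor indefinite. The second-order test alone is inconclusive -> degen.
(Indeed, f is constant along the null direction of H through x*, so x* is not a strict local extremum.)

degen


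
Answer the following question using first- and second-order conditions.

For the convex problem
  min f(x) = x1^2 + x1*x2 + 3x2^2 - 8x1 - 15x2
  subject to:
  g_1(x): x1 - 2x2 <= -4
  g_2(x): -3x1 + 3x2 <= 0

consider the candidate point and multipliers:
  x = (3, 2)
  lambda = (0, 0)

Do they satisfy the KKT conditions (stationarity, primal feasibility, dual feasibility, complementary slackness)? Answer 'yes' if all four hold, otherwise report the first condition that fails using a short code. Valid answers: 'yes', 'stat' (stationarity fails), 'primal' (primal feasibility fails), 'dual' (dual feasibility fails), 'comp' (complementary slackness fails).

Gradient of f: grad f(x) = Q x + c = (0, 0)
Constraint values g_i(x) = a_i^T x - b_i:
  g_1((3, 2)) = 3
  g_2((3, 2)) = -3
Stationarity residual: grad f(x) + sum_i lambda_i a_i = (0, 0)
  -> stationarity OK
Primal feasibility (all g_i <= 0): FAILS
Dual feasibility (all lambda_i >= 0): OK
Complementary slackness (lambda_i * g_i(x) = 0 for all i): OK

Verdict: the first failing condition is primal_feasibility -> primal.

primal


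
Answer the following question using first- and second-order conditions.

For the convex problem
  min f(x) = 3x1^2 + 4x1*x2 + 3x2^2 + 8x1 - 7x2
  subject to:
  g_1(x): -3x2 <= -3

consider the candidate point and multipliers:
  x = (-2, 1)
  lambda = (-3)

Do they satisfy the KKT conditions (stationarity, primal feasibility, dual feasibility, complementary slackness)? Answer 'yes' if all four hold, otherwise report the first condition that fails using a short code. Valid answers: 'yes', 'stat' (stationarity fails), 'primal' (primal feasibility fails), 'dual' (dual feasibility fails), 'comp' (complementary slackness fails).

Gradient of f: grad f(x) = Q x + c = (0, -9)
Constraint values g_i(x) = a_i^T x - b_i:
  g_1((-2, 1)) = 0
Stationarity residual: grad f(x) + sum_i lambda_i a_i = (0, 0)
  -> stationarity OK
Primal feasibility (all g_i <= 0): OK
Dual feasibility (all lambda_i >= 0): FAILS
Complementary slackness (lambda_i * g_i(x) = 0 for all i): OK

Verdict: the first failing condition is dual_feasibility -> dual.

dual


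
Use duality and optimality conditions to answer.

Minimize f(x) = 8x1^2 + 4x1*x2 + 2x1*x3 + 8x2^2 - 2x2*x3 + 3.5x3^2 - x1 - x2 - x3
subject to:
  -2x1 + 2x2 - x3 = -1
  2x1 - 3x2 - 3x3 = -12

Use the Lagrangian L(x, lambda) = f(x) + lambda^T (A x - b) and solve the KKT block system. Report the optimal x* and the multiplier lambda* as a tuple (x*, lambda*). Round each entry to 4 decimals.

Form the Lagrangian:
  L(x, lambda) = (1/2) x^T Q x + c^T x + lambda^T (A x - b)
Stationarity (grad_x L = 0): Q x + c + A^T lambda = 0.
Primal feasibility: A x = b.

This gives the KKT block system:
  [ Q   A^T ] [ x     ]   [-c ]
  [ A    0  ] [ lambda ] = [ b ]

Solving the linear system:
  x*      = (-0.3611, 0.679, 3.0802)
  lambda* = (5.4074, 4.358)
  f(x*)   = 27.1528

x* = (-0.3611, 0.679, 3.0802), lambda* = (5.4074, 4.358)


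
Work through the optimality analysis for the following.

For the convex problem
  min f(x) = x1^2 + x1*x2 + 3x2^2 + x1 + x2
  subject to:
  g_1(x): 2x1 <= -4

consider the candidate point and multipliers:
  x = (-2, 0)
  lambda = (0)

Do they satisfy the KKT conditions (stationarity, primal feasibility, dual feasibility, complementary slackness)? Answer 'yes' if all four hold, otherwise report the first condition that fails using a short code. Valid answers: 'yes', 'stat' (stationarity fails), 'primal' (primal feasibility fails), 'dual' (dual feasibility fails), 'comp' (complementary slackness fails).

Gradient of f: grad f(x) = Q x + c = (-3, -1)
Constraint values g_i(x) = a_i^T x - b_i:
  g_1((-2, 0)) = 0
Stationarity residual: grad f(x) + sum_i lambda_i a_i = (-3, -1)
  -> stationarity FAILS
Primal feasibility (all g_i <= 0): OK
Dual feasibility (all lambda_i >= 0): OK
Complementary slackness (lambda_i * g_i(x) = 0 for all i): OK

Verdict: the first failing condition is stationarity -> stat.

stat


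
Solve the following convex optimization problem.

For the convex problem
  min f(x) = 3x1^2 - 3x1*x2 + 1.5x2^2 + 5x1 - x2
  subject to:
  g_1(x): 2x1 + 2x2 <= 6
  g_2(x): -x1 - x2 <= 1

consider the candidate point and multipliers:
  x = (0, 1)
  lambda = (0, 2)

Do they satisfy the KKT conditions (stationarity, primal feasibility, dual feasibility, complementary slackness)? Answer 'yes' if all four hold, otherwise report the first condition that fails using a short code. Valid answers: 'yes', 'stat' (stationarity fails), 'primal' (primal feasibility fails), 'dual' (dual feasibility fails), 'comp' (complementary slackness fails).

Gradient of f: grad f(x) = Q x + c = (2, 2)
Constraint values g_i(x) = a_i^T x - b_i:
  g_1((0, 1)) = -4
  g_2((0, 1)) = -2
Stationarity residual: grad f(x) + sum_i lambda_i a_i = (0, 0)
  -> stationarity OK
Primal feasibility (all g_i <= 0): OK
Dual feasibility (all lambda_i >= 0): OK
Complementary slackness (lambda_i * g_i(x) = 0 for all i): FAILS

Verdict: the first failing condition is complementary_slackness -> comp.

comp


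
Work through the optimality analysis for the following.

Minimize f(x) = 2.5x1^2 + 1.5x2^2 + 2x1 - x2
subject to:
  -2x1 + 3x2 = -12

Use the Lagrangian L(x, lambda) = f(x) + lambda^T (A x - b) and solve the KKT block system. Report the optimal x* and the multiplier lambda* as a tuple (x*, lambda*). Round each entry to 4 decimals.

Form the Lagrangian:
  L(x, lambda) = (1/2) x^T Q x + c^T x + lambda^T (A x - b)
Stationarity (grad_x L = 0): Q x + c + A^T lambda = 0.
Primal feasibility: A x = b.

This gives the KKT block system:
  [ Q   A^T ] [ x     ]   [-c ]
  [ A    0  ] [ lambda ] = [ b ]

Solving the linear system:
  x*      = (1.0526, -3.2982)
  lambda* = (3.6316)
  f(x*)   = 24.4912

x* = (1.0526, -3.2982), lambda* = (3.6316)


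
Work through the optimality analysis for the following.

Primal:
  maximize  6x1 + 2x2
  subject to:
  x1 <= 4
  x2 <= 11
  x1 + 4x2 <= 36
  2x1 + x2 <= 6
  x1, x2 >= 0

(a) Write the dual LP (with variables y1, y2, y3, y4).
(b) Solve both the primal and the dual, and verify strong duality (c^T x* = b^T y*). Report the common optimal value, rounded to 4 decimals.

The standard primal-dual pair for 'max c^T x s.t. A x <= b, x >= 0' is:
  Dual:  min b^T y  s.t.  A^T y >= c,  y >= 0.

So the dual LP is:
  minimize  4y1 + 11y2 + 36y3 + 6y4
  subject to:
    y1 + y3 + 2y4 >= 6
    y2 + 4y3 + y4 >= 2
    y1, y2, y3, y4 >= 0

Solving the primal: x* = (3, 0).
  primal value c^T x* = 18.
Solving the dual: y* = (0, 0, 0, 3).
  dual value b^T y* = 18.
Strong duality: c^T x* = b^T y*. Confirmed.

18


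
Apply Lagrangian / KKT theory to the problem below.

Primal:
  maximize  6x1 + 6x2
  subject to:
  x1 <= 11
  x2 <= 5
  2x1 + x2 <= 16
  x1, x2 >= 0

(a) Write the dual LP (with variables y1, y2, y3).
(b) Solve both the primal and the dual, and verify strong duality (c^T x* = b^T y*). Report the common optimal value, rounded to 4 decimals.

The standard primal-dual pair for 'max c^T x s.t. A x <= b, x >= 0' is:
  Dual:  min b^T y  s.t.  A^T y >= c,  y >= 0.

So the dual LP is:
  minimize  11y1 + 5y2 + 16y3
  subject to:
    y1 + 2y3 >= 6
    y2 + y3 >= 6
    y1, y2, y3 >= 0

Solving the primal: x* = (5.5, 5).
  primal value c^T x* = 63.
Solving the dual: y* = (0, 3, 3).
  dual value b^T y* = 63.
Strong duality: c^T x* = b^T y*. Confirmed.

63


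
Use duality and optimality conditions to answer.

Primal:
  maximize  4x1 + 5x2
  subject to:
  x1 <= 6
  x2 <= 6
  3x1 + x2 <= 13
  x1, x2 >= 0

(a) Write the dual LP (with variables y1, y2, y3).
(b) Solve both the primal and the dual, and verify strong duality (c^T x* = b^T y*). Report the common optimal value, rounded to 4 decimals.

The standard primal-dual pair for 'max c^T x s.t. A x <= b, x >= 0' is:
  Dual:  min b^T y  s.t.  A^T y >= c,  y >= 0.

So the dual LP is:
  minimize  6y1 + 6y2 + 13y3
  subject to:
    y1 + 3y3 >= 4
    y2 + y3 >= 5
    y1, y2, y3 >= 0

Solving the primal: x* = (2.3333, 6).
  primal value c^T x* = 39.3333.
Solving the dual: y* = (0, 3.6667, 1.3333).
  dual value b^T y* = 39.3333.
Strong duality: c^T x* = b^T y*. Confirmed.

39.3333


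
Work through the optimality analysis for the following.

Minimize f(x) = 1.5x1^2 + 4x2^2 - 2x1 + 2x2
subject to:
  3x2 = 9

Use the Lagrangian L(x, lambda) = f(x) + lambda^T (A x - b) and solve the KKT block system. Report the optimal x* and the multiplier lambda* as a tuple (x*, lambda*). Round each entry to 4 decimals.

Form the Lagrangian:
  L(x, lambda) = (1/2) x^T Q x + c^T x + lambda^T (A x - b)
Stationarity (grad_x L = 0): Q x + c + A^T lambda = 0.
Primal feasibility: A x = b.

This gives the KKT block system:
  [ Q   A^T ] [ x     ]   [-c ]
  [ A    0  ] [ lambda ] = [ b ]

Solving the linear system:
  x*      = (0.6667, 3)
  lambda* = (-8.6667)
  f(x*)   = 41.3333

x* = (0.6667, 3), lambda* = (-8.6667)


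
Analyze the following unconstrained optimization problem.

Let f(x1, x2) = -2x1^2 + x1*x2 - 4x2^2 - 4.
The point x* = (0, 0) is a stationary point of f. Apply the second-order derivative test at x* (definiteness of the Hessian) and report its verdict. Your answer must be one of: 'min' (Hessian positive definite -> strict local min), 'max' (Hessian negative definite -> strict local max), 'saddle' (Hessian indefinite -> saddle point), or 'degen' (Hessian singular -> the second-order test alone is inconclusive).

Compute the Hessian H = grad^2 f:
  H = [[-4, 1], [1, -8]]
Verify stationarity: grad f(x*) = H x* + g = (0, 0).
Eigenvalues of H: -8.2361, -3.7639.
Both eigenvalues < 0, so H is negative definite -> x* is a strict local max.

max


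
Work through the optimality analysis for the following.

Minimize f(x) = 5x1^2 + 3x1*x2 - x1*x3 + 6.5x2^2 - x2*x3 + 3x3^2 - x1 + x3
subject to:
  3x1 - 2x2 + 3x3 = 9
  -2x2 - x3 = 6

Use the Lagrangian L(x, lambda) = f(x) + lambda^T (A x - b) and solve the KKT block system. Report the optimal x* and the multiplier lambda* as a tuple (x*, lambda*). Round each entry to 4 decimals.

Form the Lagrangian:
  L(x, lambda) = (1/2) x^T Q x + c^T x + lambda^T (A x - b)
Stationarity (grad_x L = 0): Q x + c + A^T lambda = 0.
Primal feasibility: A x = b.

This gives the KKT block system:
  [ Q   A^T ] [ x     ]   [-c ]
  [ A    0  ] [ lambda ] = [ b ]

Solving the linear system:
  x*      = (1.807, -2.6974, -0.6053)
  lambda* = (-3.1946, -11.3251)
  f(x*)   = 47.1445

x* = (1.807, -2.6974, -0.6053), lambda* = (-3.1946, -11.3251)


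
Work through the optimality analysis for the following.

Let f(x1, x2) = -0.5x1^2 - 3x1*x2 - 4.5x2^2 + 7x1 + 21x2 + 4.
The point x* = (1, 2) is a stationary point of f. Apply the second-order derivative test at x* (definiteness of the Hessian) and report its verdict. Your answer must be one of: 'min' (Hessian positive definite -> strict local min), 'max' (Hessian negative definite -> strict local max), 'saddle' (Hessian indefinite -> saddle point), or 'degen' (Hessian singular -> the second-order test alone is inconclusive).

Compute the Hessian H = grad^2 f:
  H = [[-1, -3], [-3, -9]]
Verify stationarity: grad f(x*) = H x* + g = (0, 0).
Eigenvalues of H: -10, 0.
H has a zero eigenvalue (singular; negative semidefinite but not definite), so H is neither positive definite, negative definite, nor indefinite. The second-order test alone is inconclusive -> degen.
(Indeed, f is constant along the null direction of H through x*, so x* is not a strict local extremum.)

degen


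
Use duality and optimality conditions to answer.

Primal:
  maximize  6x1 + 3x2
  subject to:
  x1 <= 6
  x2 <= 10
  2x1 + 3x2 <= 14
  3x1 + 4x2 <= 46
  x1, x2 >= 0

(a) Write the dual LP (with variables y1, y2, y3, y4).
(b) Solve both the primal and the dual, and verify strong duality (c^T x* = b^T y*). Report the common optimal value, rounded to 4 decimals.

The standard primal-dual pair for 'max c^T x s.t. A x <= b, x >= 0' is:
  Dual:  min b^T y  s.t.  A^T y >= c,  y >= 0.

So the dual LP is:
  minimize  6y1 + 10y2 + 14y3 + 46y4
  subject to:
    y1 + 2y3 + 3y4 >= 6
    y2 + 3y3 + 4y4 >= 3
    y1, y2, y3, y4 >= 0

Solving the primal: x* = (6, 0.6667).
  primal value c^T x* = 38.
Solving the dual: y* = (4, 0, 1, 0).
  dual value b^T y* = 38.
Strong duality: c^T x* = b^T y*. Confirmed.

38


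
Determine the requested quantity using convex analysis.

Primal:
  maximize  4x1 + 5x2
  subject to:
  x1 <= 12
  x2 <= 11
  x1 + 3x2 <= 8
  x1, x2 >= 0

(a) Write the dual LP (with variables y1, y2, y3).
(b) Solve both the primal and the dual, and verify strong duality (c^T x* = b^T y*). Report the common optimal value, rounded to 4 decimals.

The standard primal-dual pair for 'max c^T x s.t. A x <= b, x >= 0' is:
  Dual:  min b^T y  s.t.  A^T y >= c,  y >= 0.

So the dual LP is:
  minimize  12y1 + 11y2 + 8y3
  subject to:
    y1 + y3 >= 4
    y2 + 3y3 >= 5
    y1, y2, y3 >= 0

Solving the primal: x* = (8, 0).
  primal value c^T x* = 32.
Solving the dual: y* = (0, 0, 4).
  dual value b^T y* = 32.
Strong duality: c^T x* = b^T y*. Confirmed.

32


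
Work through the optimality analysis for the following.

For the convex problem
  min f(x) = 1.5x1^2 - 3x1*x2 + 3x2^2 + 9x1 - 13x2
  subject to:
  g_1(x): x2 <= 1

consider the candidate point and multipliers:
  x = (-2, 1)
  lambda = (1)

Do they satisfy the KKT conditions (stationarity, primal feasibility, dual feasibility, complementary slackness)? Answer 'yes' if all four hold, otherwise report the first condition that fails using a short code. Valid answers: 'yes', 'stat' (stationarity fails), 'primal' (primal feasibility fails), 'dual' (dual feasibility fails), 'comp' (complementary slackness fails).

Gradient of f: grad f(x) = Q x + c = (0, -1)
Constraint values g_i(x) = a_i^T x - b_i:
  g_1((-2, 1)) = 0
Stationarity residual: grad f(x) + sum_i lambda_i a_i = (0, 0)
  -> stationarity OK
Primal feasibility (all g_i <= 0): OK
Dual feasibility (all lambda_i >= 0): OK
Complementary slackness (lambda_i * g_i(x) = 0 for all i): OK

Verdict: yes, KKT holds.

yes


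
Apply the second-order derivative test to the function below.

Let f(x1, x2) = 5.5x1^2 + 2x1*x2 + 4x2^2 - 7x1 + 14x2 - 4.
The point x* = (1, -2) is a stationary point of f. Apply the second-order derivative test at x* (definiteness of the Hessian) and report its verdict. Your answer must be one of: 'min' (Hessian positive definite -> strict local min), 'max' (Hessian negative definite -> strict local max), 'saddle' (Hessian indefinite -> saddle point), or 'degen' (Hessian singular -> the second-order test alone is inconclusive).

Compute the Hessian H = grad^2 f:
  H = [[11, 2], [2, 8]]
Verify stationarity: grad f(x*) = H x* + g = (0, 0).
Eigenvalues of H: 7, 12.
Both eigenvalues > 0, so H is positive definite -> x* is a strict local min.

min


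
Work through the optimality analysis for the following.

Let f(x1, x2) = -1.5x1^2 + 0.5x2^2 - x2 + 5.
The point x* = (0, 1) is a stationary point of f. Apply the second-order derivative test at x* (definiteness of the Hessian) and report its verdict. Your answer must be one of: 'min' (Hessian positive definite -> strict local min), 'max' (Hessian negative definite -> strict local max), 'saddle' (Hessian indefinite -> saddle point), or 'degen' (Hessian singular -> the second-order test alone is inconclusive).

Compute the Hessian H = grad^2 f:
  H = [[-3, 0], [0, 1]]
Verify stationarity: grad f(x*) = H x* + g = (0, 0).
Eigenvalues of H: -3, 1.
Eigenvalues have mixed signs, so H is indefinite -> x* is a saddle point.

saddle


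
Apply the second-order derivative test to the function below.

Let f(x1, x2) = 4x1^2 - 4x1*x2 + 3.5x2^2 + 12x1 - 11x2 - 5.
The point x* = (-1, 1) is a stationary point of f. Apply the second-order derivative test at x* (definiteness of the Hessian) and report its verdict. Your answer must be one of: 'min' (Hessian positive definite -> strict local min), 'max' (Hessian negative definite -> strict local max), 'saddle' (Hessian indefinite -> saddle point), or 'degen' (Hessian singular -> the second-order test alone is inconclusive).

Compute the Hessian H = grad^2 f:
  H = [[8, -4], [-4, 7]]
Verify stationarity: grad f(x*) = H x* + g = (0, 0).
Eigenvalues of H: 3.4689, 11.5311.
Both eigenvalues > 0, so H is positive definite -> x* is a strict local min.

min


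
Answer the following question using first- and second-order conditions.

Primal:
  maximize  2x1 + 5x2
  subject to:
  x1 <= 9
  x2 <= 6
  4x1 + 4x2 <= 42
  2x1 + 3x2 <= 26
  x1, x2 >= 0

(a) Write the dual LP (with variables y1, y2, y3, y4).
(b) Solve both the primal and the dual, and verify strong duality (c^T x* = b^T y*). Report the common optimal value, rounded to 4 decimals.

The standard primal-dual pair for 'max c^T x s.t. A x <= b, x >= 0' is:
  Dual:  min b^T y  s.t.  A^T y >= c,  y >= 0.

So the dual LP is:
  minimize  9y1 + 6y2 + 42y3 + 26y4
  subject to:
    y1 + 4y3 + 2y4 >= 2
    y2 + 4y3 + 3y4 >= 5
    y1, y2, y3, y4 >= 0

Solving the primal: x* = (4, 6).
  primal value c^T x* = 38.
Solving the dual: y* = (0, 2, 0, 1).
  dual value b^T y* = 38.
Strong duality: c^T x* = b^T y*. Confirmed.

38


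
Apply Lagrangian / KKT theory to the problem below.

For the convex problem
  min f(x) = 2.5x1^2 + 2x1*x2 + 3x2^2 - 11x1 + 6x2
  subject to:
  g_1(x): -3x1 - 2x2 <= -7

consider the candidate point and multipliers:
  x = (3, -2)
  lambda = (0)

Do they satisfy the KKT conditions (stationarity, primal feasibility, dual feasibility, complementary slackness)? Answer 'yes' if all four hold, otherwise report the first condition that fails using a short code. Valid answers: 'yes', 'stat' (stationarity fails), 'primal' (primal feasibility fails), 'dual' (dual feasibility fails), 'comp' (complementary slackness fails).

Gradient of f: grad f(x) = Q x + c = (0, 0)
Constraint values g_i(x) = a_i^T x - b_i:
  g_1((3, -2)) = 2
Stationarity residual: grad f(x) + sum_i lambda_i a_i = (0, 0)
  -> stationarity OK
Primal feasibility (all g_i <= 0): FAILS
Dual feasibility (all lambda_i >= 0): OK
Complementary slackness (lambda_i * g_i(x) = 0 for all i): OK

Verdict: the first failing condition is primal_feasibility -> primal.

primal


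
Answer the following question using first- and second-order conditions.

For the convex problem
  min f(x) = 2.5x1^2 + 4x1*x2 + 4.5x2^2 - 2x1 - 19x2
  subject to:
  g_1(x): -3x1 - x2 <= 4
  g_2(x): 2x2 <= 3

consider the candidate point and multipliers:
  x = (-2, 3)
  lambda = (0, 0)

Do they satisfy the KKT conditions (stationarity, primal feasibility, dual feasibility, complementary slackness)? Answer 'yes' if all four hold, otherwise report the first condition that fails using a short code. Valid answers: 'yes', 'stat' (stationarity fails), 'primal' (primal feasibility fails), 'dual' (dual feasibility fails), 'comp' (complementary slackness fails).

Gradient of f: grad f(x) = Q x + c = (0, 0)
Constraint values g_i(x) = a_i^T x - b_i:
  g_1((-2, 3)) = -1
  g_2((-2, 3)) = 3
Stationarity residual: grad f(x) + sum_i lambda_i a_i = (0, 0)
  -> stationarity OK
Primal feasibility (all g_i <= 0): FAILS
Dual feasibility (all lambda_i >= 0): OK
Complementary slackness (lambda_i * g_i(x) = 0 for all i): OK

Verdict: the first failing condition is primal_feasibility -> primal.

primal


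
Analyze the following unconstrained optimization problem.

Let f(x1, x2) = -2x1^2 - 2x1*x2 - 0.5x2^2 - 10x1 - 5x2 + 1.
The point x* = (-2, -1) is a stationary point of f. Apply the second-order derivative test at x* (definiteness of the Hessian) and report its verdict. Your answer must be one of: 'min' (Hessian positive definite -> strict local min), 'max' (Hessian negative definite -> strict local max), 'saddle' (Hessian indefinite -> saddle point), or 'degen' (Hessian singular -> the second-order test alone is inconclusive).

Compute the Hessian H = grad^2 f:
  H = [[-4, -2], [-2, -1]]
Verify stationarity: grad f(x*) = H x* + g = (0, 0).
Eigenvalues of H: -5, 0.
H has a zero eigenvalue (singular; negative semidefinite but not definite), so H is neither positive definite, negative definite, nor indefinite. The second-order test alone is inconclusive -> degen.
(Indeed, f is constant along the null direction of H through x*, so x* is not a strict local extremum.)

degen


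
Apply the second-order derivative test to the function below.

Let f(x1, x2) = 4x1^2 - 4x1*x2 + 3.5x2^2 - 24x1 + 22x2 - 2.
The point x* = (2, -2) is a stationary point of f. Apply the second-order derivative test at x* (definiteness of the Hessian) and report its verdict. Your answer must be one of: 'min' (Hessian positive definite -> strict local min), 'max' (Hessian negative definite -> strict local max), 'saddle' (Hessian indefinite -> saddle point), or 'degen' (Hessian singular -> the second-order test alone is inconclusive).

Compute the Hessian H = grad^2 f:
  H = [[8, -4], [-4, 7]]
Verify stationarity: grad f(x*) = H x* + g = (0, 0).
Eigenvalues of H: 3.4689, 11.5311.
Both eigenvalues > 0, so H is positive definite -> x* is a strict local min.

min


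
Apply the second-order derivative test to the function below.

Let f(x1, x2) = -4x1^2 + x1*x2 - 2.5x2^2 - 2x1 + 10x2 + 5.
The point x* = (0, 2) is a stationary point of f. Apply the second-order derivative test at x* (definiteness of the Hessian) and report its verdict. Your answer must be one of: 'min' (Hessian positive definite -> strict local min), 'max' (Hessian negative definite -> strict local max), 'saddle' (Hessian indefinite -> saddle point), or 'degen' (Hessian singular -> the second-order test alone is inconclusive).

Compute the Hessian H = grad^2 f:
  H = [[-8, 1], [1, -5]]
Verify stationarity: grad f(x*) = H x* + g = (0, 0).
Eigenvalues of H: -8.3028, -4.6972.
Both eigenvalues < 0, so H is negative definite -> x* is a strict local max.

max


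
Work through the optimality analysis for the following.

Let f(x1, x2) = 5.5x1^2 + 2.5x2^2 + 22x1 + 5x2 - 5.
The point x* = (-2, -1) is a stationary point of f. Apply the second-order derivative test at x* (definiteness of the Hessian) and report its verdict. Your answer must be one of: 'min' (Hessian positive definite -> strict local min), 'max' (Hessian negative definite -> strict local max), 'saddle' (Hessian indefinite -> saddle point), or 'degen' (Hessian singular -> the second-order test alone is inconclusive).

Compute the Hessian H = grad^2 f:
  H = [[11, 0], [0, 5]]
Verify stationarity: grad f(x*) = H x* + g = (0, 0).
Eigenvalues of H: 5, 11.
Both eigenvalues > 0, so H is positive definite -> x* is a strict local min.

min


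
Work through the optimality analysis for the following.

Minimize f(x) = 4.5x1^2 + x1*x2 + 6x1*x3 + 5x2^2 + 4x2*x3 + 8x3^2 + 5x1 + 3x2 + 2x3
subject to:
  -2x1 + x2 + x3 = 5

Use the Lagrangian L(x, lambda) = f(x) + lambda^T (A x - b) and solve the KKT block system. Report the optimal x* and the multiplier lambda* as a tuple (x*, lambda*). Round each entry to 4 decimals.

Form the Lagrangian:
  L(x, lambda) = (1/2) x^T Q x + c^T x + lambda^T (A x - b)
Stationarity (grad_x L = 0): Q x + c + A^T lambda = 0.
Primal feasibility: A x = b.

This gives the KKT block system:
  [ Q   A^T ] [ x     ]   [-c ]
  [ A    0  ] [ lambda ] = [ b ]

Solving the linear system:
  x*      = (-2.0674, -0.053, 0.9182)
  lambda* = (-4.0751)
  f(x*)   = 5.858

x* = (-2.0674, -0.053, 0.9182), lambda* = (-4.0751)


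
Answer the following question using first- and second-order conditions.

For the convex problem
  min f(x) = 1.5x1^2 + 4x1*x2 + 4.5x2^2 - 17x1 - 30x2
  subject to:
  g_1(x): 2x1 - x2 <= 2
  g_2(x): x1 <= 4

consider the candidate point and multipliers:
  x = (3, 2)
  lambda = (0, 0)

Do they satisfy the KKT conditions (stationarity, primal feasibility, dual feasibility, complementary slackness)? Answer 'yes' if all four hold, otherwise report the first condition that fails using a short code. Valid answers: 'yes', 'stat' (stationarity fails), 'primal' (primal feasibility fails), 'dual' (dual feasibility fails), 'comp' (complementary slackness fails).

Gradient of f: grad f(x) = Q x + c = (0, 0)
Constraint values g_i(x) = a_i^T x - b_i:
  g_1((3, 2)) = 2
  g_2((3, 2)) = -1
Stationarity residual: grad f(x) + sum_i lambda_i a_i = (0, 0)
  -> stationarity OK
Primal feasibility (all g_i <= 0): FAILS
Dual feasibility (all lambda_i >= 0): OK
Complementary slackness (lambda_i * g_i(x) = 0 for all i): OK

Verdict: the first failing condition is primal_feasibility -> primal.

primal


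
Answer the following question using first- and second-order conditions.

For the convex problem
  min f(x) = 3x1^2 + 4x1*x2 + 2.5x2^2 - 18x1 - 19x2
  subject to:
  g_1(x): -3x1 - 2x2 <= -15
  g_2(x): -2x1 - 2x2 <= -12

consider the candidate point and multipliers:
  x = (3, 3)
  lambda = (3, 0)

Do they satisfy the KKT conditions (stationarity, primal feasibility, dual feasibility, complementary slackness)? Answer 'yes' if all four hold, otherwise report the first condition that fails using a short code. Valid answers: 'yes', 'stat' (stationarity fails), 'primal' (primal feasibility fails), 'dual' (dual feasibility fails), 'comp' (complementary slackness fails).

Gradient of f: grad f(x) = Q x + c = (12, 8)
Constraint values g_i(x) = a_i^T x - b_i:
  g_1((3, 3)) = 0
  g_2((3, 3)) = 0
Stationarity residual: grad f(x) + sum_i lambda_i a_i = (3, 2)
  -> stationarity FAILS
Primal feasibility (all g_i <= 0): OK
Dual feasibility (all lambda_i >= 0): OK
Complementary slackness (lambda_i * g_i(x) = 0 for all i): OK

Verdict: the first failing condition is stationarity -> stat.

stat


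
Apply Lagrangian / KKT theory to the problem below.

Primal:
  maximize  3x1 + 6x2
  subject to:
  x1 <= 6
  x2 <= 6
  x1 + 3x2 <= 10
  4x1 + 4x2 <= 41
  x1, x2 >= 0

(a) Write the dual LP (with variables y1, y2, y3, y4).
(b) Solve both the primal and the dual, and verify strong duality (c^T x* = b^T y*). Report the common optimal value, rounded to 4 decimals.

The standard primal-dual pair for 'max c^T x s.t. A x <= b, x >= 0' is:
  Dual:  min b^T y  s.t.  A^T y >= c,  y >= 0.

So the dual LP is:
  minimize  6y1 + 6y2 + 10y3 + 41y4
  subject to:
    y1 + y3 + 4y4 >= 3
    y2 + 3y3 + 4y4 >= 6
    y1, y2, y3, y4 >= 0

Solving the primal: x* = (6, 1.3333).
  primal value c^T x* = 26.
Solving the dual: y* = (1, 0, 2, 0).
  dual value b^T y* = 26.
Strong duality: c^T x* = b^T y*. Confirmed.

26


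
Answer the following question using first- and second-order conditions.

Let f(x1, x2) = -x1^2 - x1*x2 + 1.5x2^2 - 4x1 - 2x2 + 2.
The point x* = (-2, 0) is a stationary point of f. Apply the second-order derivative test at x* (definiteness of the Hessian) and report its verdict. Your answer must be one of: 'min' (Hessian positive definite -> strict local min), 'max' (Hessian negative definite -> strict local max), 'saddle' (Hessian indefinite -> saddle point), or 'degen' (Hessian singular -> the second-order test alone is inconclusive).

Compute the Hessian H = grad^2 f:
  H = [[-2, -1], [-1, 3]]
Verify stationarity: grad f(x*) = H x* + g = (0, 0).
Eigenvalues of H: -2.1926, 3.1926.
Eigenvalues have mixed signs, so H is indefinite -> x* is a saddle point.

saddle


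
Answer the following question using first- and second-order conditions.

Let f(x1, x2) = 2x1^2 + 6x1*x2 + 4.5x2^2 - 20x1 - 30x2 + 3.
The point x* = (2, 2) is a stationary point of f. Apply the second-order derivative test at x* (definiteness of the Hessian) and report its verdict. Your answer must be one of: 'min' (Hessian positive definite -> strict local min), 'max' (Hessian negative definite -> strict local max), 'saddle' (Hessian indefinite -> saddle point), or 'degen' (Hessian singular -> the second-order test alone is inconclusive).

Compute the Hessian H = grad^2 f:
  H = [[4, 6], [6, 9]]
Verify stationarity: grad f(x*) = H x* + g = (0, 0).
Eigenvalues of H: 0, 13.
H has a zero eigenvalue (singular; positive semidefinite but not definite), so H is neither positive definite, negative definite, nor indefinite. The second-order test alone is inconclusive -> degen.
(Indeed, f is constant along the null direction of H through x*, so x* is not a strict local extremum.)

degen


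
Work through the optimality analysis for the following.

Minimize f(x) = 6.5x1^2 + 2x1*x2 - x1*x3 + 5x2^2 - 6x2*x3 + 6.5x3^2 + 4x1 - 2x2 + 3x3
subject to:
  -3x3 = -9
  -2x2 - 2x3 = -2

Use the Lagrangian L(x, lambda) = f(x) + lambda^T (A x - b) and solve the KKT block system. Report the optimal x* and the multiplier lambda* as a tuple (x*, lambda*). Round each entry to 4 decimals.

Form the Lagrangian:
  L(x, lambda) = (1/2) x^T Q x + c^T x + lambda^T (A x - b)
Stationarity (grad_x L = 0): Q x + c + A^T lambda = 0.
Primal feasibility: A x = b.

This gives the KKT block system:
  [ Q   A^T ] [ x     ]   [-c ]
  [ A    0  ] [ lambda ] = [ b ]

Solving the linear system:
  x*      = (0.2308, -2, 3)
  lambda* = (31.1026, -19.7692)
  f(x*)   = 127.1538

x* = (0.2308, -2, 3), lambda* = (31.1026, -19.7692)


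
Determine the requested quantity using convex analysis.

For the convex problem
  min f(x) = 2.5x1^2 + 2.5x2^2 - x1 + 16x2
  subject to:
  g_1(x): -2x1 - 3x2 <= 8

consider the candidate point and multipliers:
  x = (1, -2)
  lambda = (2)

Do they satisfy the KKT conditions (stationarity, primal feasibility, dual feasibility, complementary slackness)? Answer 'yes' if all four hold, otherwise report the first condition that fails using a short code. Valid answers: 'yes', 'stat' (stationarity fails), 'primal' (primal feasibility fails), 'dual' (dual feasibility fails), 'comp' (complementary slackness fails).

Gradient of f: grad f(x) = Q x + c = (4, 6)
Constraint values g_i(x) = a_i^T x - b_i:
  g_1((1, -2)) = -4
Stationarity residual: grad f(x) + sum_i lambda_i a_i = (0, 0)
  -> stationarity OK
Primal feasibility (all g_i <= 0): OK
Dual feasibility (all lambda_i >= 0): OK
Complementary slackness (lambda_i * g_i(x) = 0 for all i): FAILS

Verdict: the first failing condition is complementary_slackness -> comp.

comp


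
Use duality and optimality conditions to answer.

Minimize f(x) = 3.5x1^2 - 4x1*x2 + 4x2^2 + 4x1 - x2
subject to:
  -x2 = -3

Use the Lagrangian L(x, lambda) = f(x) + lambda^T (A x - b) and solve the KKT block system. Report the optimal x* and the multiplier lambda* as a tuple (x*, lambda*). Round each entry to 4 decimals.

Form the Lagrangian:
  L(x, lambda) = (1/2) x^T Q x + c^T x + lambda^T (A x - b)
Stationarity (grad_x L = 0): Q x + c + A^T lambda = 0.
Primal feasibility: A x = b.

This gives the KKT block system:
  [ Q   A^T ] [ x     ]   [-c ]
  [ A    0  ] [ lambda ] = [ b ]

Solving the linear system:
  x*      = (1.1429, 3)
  lambda* = (18.4286)
  f(x*)   = 28.4286

x* = (1.1429, 3), lambda* = (18.4286)


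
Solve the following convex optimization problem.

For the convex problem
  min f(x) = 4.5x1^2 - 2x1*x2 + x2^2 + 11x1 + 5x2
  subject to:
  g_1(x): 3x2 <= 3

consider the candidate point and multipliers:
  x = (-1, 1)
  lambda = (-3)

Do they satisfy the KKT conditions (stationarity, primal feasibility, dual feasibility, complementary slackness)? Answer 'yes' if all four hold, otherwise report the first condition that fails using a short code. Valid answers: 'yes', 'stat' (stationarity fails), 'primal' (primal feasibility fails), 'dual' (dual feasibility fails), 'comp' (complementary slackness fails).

Gradient of f: grad f(x) = Q x + c = (0, 9)
Constraint values g_i(x) = a_i^T x - b_i:
  g_1((-1, 1)) = 0
Stationarity residual: grad f(x) + sum_i lambda_i a_i = (0, 0)
  -> stationarity OK
Primal feasibility (all g_i <= 0): OK
Dual feasibility (all lambda_i >= 0): FAILS
Complementary slackness (lambda_i * g_i(x) = 0 for all i): OK

Verdict: the first failing condition is dual_feasibility -> dual.

dual


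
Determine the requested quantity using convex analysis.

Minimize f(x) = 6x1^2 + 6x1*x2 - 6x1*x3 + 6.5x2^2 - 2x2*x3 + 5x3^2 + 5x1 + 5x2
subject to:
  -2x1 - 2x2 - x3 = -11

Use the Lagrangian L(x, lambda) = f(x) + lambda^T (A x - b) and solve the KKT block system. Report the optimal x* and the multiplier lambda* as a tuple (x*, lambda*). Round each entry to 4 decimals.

Form the Lagrangian:
  L(x, lambda) = (1/2) x^T Q x + c^T x + lambda^T (A x - b)
Stationarity (grad_x L = 0): Q x + c + A^T lambda = 0.
Primal feasibility: A x = b.

This gives the KKT block system:
  [ Q   A^T ] [ x     ]   [-c ]
  [ A    0  ] [ lambda ] = [ b ]

Solving the linear system:
  x*      = (3.0896, 0.7449, 3.3308)
  lambda* = (13.2803)
  f(x*)   = 82.6282

x* = (3.0896, 0.7449, 3.3308), lambda* = (13.2803)


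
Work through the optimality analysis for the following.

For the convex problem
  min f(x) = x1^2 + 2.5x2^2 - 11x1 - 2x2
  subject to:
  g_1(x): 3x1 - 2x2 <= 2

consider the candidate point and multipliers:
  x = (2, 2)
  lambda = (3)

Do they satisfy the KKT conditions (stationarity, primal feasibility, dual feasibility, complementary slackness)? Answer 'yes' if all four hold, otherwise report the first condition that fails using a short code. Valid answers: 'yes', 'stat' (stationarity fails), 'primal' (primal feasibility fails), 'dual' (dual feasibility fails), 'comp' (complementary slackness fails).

Gradient of f: grad f(x) = Q x + c = (-7, 8)
Constraint values g_i(x) = a_i^T x - b_i:
  g_1((2, 2)) = 0
Stationarity residual: grad f(x) + sum_i lambda_i a_i = (2, 2)
  -> stationarity FAILS
Primal feasibility (all g_i <= 0): OK
Dual feasibility (all lambda_i >= 0): OK
Complementary slackness (lambda_i * g_i(x) = 0 for all i): OK

Verdict: the first failing condition is stationarity -> stat.

stat


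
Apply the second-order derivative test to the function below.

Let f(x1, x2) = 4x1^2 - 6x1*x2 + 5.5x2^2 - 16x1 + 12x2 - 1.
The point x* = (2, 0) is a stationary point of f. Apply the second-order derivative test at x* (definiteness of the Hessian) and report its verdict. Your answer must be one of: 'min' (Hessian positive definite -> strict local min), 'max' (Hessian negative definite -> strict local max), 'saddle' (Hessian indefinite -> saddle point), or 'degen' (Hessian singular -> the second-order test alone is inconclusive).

Compute the Hessian H = grad^2 f:
  H = [[8, -6], [-6, 11]]
Verify stationarity: grad f(x*) = H x* + g = (0, 0).
Eigenvalues of H: 3.3153, 15.6847.
Both eigenvalues > 0, so H is positive definite -> x* is a strict local min.

min


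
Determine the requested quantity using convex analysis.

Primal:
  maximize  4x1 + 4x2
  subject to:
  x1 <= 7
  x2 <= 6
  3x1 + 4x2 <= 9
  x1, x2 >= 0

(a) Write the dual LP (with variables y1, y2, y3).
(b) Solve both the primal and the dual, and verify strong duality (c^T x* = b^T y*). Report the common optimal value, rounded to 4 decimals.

The standard primal-dual pair for 'max c^T x s.t. A x <= b, x >= 0' is:
  Dual:  min b^T y  s.t.  A^T y >= c,  y >= 0.

So the dual LP is:
  minimize  7y1 + 6y2 + 9y3
  subject to:
    y1 + 3y3 >= 4
    y2 + 4y3 >= 4
    y1, y2, y3 >= 0

Solving the primal: x* = (3, 0).
  primal value c^T x* = 12.
Solving the dual: y* = (0, 0, 1.3333).
  dual value b^T y* = 12.
Strong duality: c^T x* = b^T y*. Confirmed.

12


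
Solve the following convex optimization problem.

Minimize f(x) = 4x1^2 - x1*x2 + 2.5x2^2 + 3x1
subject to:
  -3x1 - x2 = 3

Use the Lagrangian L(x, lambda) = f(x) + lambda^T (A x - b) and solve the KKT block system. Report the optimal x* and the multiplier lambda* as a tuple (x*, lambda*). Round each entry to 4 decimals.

Form the Lagrangian:
  L(x, lambda) = (1/2) x^T Q x + c^T x + lambda^T (A x - b)
Stationarity (grad_x L = 0): Q x + c + A^T lambda = 0.
Primal feasibility: A x = b.

This gives the KKT block system:
  [ Q   A^T ] [ x     ]   [-c ]
  [ A    0  ] [ lambda ] = [ b ]

Solving the linear system:
  x*      = (-0.8644, -0.4068)
  lambda* = (-1.1695)
  f(x*)   = 0.4576

x* = (-0.8644, -0.4068), lambda* = (-1.1695)
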